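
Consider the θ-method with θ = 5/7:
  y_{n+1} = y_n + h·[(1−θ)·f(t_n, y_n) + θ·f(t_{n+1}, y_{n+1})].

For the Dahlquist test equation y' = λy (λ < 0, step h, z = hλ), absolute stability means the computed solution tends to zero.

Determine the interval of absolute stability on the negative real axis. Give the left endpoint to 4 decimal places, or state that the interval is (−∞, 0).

(−∞, 0) — no finite endpoint.

Set f=λy, z=hλ:
  y_{n+1} = y_n + z·[2/7·y_n + 5/7·y_{n+1}] ⇒ (1 − 5/7z)y_{n+1} = (1 + 2/7z)y_n
  R(z) = (1 + 2/7z)/(1 − 5/7z).

Solve |R(x)|<1 on ℝ⁻.
x=-0.57: |R|=0.5949
x=-2: |R|=0.1765
x=-10: |R|=0.2281
x=-100: |R|=0.3807
θ=5/7≥1/2 ⇒ |1+2/7x|<|1−5/7x| ∀x<0 ⇒ stable on all of ℝ⁻.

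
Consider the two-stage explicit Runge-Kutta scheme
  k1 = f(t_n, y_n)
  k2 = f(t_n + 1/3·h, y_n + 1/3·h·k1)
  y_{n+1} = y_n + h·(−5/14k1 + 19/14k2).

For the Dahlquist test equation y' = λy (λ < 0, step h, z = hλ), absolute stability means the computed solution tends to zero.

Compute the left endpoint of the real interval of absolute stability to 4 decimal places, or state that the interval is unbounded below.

left endpoint -2.2105.

Test eqn y'=λy, z=hλ:
  k1=λy_n ⇒ h·k1=z·y_n;  k2=λ(1+1/3z)y_n ⇒ h·k2=z(1+1/3z)y_n
  y_{n+1}/y_n = 1 − 5/14z + 19/14z(1+1/3z) = 1 + z + 19/42z²
  so R(z) = 1 + z + 19/42z².

Boundary: |R(x)|=1, x<0.
x=-1.15: |R|=0.4483
R=1: x+19/42x²=0 ⇒ x=−42/19=-2.2105; min R=1−1/(4·19/42)=0.4474>−1
Confirm numerically:
  x=-2.096: |R|=0.89141 <1
  x=-2.062: |R|=0.86145 <1
  x=-1.704: |R|=0.60954 <1
  x=-1.628: |R|=0.57098 <1
  x=-2.678: |R|=1.56633 >1
  x=-2.426: |R|=1.23648 >1
  x=-2.308: |R|=1.10177 >1
Stable set (-2.2105, 0).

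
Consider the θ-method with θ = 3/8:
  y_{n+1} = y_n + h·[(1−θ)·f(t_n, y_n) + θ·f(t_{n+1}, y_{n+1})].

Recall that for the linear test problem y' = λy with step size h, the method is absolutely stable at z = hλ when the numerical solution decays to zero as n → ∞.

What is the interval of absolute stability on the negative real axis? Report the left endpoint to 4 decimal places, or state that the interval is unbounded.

With y'=λy (z=hλ):
  y_{n+1} = y_n + z·[5/8·y_n + 3/8·y_{n+1}] ⇒ (1 − 3/8z)y_{n+1} = (1 + 5/8z)y_n
  R(z) = (1 + 5/8z)/(1 − 3/8z).

Solve |R(x)|<1 on ℝ⁻.
x=-0.64: |R|=0.4839
R=−1: 1+5/8x = −1+3/8x ⇒ -1/4x=2 ⇒ x=2/(-1/4)=-8.0000
Confirm numerically:
  x=-6.712: |R|=0.90844 <1
  x=-5.861: |R|=0.83278 <1
  x=-5.686: |R|=0.81531 <1
  x=-3.267: |R|=0.46823 <1
  x=-8.587: |R|=1.03477 >1
  x=-8.065: |R|=1.00404 >1
Stable set (-8.0000, 0).

z∈(-8.0000,0).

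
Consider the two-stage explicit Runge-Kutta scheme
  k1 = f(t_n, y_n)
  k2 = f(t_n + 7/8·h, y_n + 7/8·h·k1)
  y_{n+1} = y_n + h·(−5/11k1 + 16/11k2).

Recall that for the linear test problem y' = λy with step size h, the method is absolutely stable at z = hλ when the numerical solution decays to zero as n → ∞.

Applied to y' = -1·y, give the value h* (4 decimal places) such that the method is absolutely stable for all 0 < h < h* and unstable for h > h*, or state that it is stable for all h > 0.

With y'=λy (z=hλ):
  k1=λy_n ⇒ h·k1=z·y_n;  k2=λ(1+7/8z)y_n ⇒ h·k2=z(1+7/8z)y_n
  y_{n+1}/y_n = 1 − 5/11z + 16/11z(1+7/8z) = 1 + z + 14/11z²
  R(z) = 1 + z + 14/11z².

Solve |R(x)|<1 on ℝ⁻.
x=-1.59: |R|=2.6276
R=1: x+14/11x²=0 ⇒ x=−11/14=-0.7857; min R=1−1/(4·14/11)=0.8036>−1
Confirm numerically:
  x=-0.720: |R|=0.93978 <1
  x=-0.703: |R|=0.92599 <1
  x=-0.659: |R|=0.89372 <1
  x=-0.882: |R|=1.10809 >1
  x=-0.870: |R|=1.09333 >1
Interval (-0.7857, 0).

(-0.7857,0); λ=-1 ⇒ h* = (11/14)/1 = 0.7857.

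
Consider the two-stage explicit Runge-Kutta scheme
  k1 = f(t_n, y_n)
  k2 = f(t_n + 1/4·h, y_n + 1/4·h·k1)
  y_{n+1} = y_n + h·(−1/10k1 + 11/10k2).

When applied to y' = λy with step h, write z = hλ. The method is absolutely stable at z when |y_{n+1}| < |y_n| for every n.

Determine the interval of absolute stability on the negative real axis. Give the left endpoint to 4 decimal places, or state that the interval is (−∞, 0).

(-3.6364, 0).

Test eqn y'=λy, z=hλ:
  k1=λy_n ⇒ h·k1=z·y_n;  k2=λ(1+1/4z)y_n ⇒ h·k2=z(1+1/4z)y_n
  y_{n+1}/y_n = 1 − 1/10z + 11/10z(1+1/4z) = 1 + z + 11/40z²
  R(z) = 1 + z + 11/40z².

Solve |R(x)|<1 on ℝ⁻.
x=-0.46: |R|=0.5982
R=1: x+11/40x²=0 ⇒ x=−40/11=-3.6364; min R=1−1/(4·11/40)=0.0909>−1
Confirm numerically:
  x=-2.651: |R|=0.28165 <1
  x=-2.600: |R|=0.25900 <1
  x=-1.844: |R|=0.09109 <1
  x=-4.202: |R|=1.65362 >1
  x=-3.910: |R|=1.29423 >1
  x=-3.889: |R|=1.27019 >1
Interval (-3.6364, 0).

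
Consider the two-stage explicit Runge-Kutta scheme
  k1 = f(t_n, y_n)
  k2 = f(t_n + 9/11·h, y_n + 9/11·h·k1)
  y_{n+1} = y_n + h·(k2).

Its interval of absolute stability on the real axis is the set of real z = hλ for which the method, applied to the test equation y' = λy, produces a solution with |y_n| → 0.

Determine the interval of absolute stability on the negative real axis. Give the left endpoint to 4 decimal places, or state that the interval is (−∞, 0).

On y'=λy, z=hλ:
  k1=λy_n ⇒ h·k1=z·y_n;  k2=λ(1+9/11z)y_n ⇒ h·k2=z(1+9/11z)y_n
  y_{n+1}/y_n = 1 + z(1+9/11z) = 1 + z + 9/11z²
  so R(z) = 1 + z + 9/11z².

Boundary: |R(x)|=1, x<0.
x=-1.72: |R|=1.7005
R=1: x+9/11x²=0 ⇒ x=−11/9=-1.2222; min R=1−1/(4·9/11)=0.6944>−1
Confirm numerically:
  x=-0.802: |R|=0.72426 <1
  x=-0.768: |R|=0.71458 <1
  x=-0.528: |R|=0.70010 <1
  x=-1.538: |R|=1.39736 >1
  x=-1.532: |R|=1.38829 >1
Interval (-1.2222, 0).

z∈(-1.2222,0).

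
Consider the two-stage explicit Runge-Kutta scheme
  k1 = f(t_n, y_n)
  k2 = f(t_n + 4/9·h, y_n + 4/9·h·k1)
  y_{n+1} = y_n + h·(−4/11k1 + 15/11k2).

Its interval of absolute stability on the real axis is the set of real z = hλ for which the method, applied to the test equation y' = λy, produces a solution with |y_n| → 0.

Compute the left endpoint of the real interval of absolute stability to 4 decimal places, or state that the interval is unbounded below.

left endpoint -1.6500.

Set f=λy, z=hλ:
  k1=λy_n ⇒ h·k1=z·y_n;  k2=λ(1+4/9z)y_n ⇒ h·k2=z(1+4/9z)y_n
  y_{n+1}/y_n = 1 − 4/11z + 15/11z(1+4/9z) = 1 + z + 20/33z²
  Hence R(z) = 1 + z + 20/33z².

Need |R(x)|<1, x<0.
x=-0.37: |R|=0.7130
R=1: x+20/33x²=0 ⇒ x=−33/20=-1.6500; min R=1−1/(4·20/33)=0.5875>−1
Confirm numerically:
  x=-1.074: |R|=0.62508 <1
  x=-0.954: |R|=0.59759 <1
  x=-0.857: |R|=0.58812 <1
  x=-0.796: |R|=0.58801 <1
  x=-2.240: |R|=1.80097 >1
  x=-2.124: |R|=1.61017 >1
  x=-1.850: |R|=1.22424 >1
Stable set (-1.6500, 0).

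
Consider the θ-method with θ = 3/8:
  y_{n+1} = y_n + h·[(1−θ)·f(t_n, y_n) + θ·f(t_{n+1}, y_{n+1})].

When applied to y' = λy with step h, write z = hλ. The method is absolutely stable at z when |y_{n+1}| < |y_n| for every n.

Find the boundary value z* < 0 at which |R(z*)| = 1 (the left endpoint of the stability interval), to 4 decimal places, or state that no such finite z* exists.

left endpoint -8.0000.

On y'=λy, z=hλ:
  y_{n+1} = y_n + z·[5/8·y_n + 3/8·y_{n+1}] ⇒ (1 − 3/8z)y_{n+1} = (1 + 5/8z)y_n
  R(z) = (1 + 5/8z)/(1 − 3/8z).

Need |R(x)|<1, x<0.
x=-1.15: |R|=0.1965
R=−1: 1+5/8x = −1+3/8x ⇒ -1/4x=2 ⇒ x=2/(-1/4)=-8.0000
Confirm numerically:
  x=-7.102: |R|=0.93872 <1
  x=-5.169: |R|=0.75914 <1
  x=-4.727: |R|=0.70488 <1
  x=-8.480: |R|=1.02871 >1
  x=-8.364: |R|=1.02200 >1
Stable set (-8.0000, 0).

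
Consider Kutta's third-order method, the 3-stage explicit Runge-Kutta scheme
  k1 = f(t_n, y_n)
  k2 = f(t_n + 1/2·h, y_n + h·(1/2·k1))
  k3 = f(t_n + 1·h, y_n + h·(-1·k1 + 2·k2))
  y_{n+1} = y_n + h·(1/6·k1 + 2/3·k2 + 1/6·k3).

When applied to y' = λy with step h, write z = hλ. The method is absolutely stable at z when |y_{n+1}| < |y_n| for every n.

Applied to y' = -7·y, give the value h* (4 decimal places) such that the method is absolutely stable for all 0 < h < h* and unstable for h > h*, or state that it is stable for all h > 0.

With y'=λy (z=hλ):
  order 3, 3-stage ⇒ R(z)=1+z+z^2/2+z^3/6
  (e.g. R(-1.78)=-0.13576, |R|=0.13576)

Need |R(x)|<1, x<0.
x=-1.78: |R|=0.1358
|R(-1.67)|=0.0518 |R(-1.43)|=0.1051 |R(-1.33)|=0.1623
Bisect:
  x_lo=-3.2997 |R|=2.8435  x_hi=-0.3661 |R|=0.6927
  mid=-1.83289 |R|=0.17941 →hi
  mid=-2.56629 |R|=1.09023 →lo
  mid=-2.19959 |R|=0.55416 →hi
  mid=-2.38294 |R|=0.79895 →hi
  mid=-2.47461 |R|=0.93839 →hi
  mid=-2.52045 |R|=1.01272 →lo
  mid=-2.49753 |R|=0.97516 →hi
  mid=-2.50899 |R|=0.99384 →hi
  ...
  [-2.51275,-2.51257] ⇒ x*=-2.5127
Interval (-2.5127, 0).

(-2.5127,0); λ=-7 ⇒ h* = 0.3590.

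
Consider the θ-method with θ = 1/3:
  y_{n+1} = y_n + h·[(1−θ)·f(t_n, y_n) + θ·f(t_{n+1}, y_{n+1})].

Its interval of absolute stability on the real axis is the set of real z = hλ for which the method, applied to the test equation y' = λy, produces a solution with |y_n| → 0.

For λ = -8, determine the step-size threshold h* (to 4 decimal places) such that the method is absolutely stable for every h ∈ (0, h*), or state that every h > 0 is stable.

On y'=λy, z=hλ:
  y_{n+1} = y_n + z·[2/3·y_n + 1/3·y_{n+1}] ⇒ (1 − 1/3z)y_{n+1} = (1 + 2/3z)y_n
  Hence R(z) = (1 + 2/3z)/(1 − 1/3z).

Boundary: |R(x)|=1, x<0.
x=-1.68: |R|=0.0769
R=−1: 1+2/3x = −1+1/3x ⇒ -1/3x=2 ⇒ x=2/(-1/3)=-6.0000
Confirm numerically:
  x=-5.624: |R|=0.95640 <1
  x=-4.850: |R|=0.85350 <1
  x=-3.508: |R|=0.61709 <1
  x=-3.368: |R|=0.58668 <1
  x=-6.382: |R|=1.04072 >1
  x=-6.111: |R|=1.01218 >1
  x=-6.060: |R|=1.00662 >1
So |R|<1 on (-6.0000, 0).

(-6.0000,0); λ=-8 ⇒ h* = (6)/8 = 0.7500.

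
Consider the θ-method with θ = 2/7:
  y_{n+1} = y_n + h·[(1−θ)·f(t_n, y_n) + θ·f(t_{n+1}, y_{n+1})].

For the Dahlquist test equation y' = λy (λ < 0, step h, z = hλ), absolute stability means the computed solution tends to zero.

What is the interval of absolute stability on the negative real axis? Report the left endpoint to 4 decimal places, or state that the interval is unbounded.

(-4.6667, 0).

Test eqn y'=λy, z=hλ:
  y_{n+1} = y_n + z·[5/7·y_n + 2/7·y_{n+1}] ⇒ (1 − 2/7z)y_{n+1} = (1 + 5/7z)y_n
  ⇒ R(z) = (1 + 5/7z)/(1 − 2/7z).

Find x<0 with |R(x)|<1.
x=-1.56: |R|=0.0791
R=−1: 1+5/7x = −1+2/7x ⇒ -3/7x=2 ⇒ x=2/(-3/7)=-4.6667
Confirm numerically:
  x=-4.231: |R|=0.91547 <1
  x=-2.813: |R|=0.55956 <1
  x=-2.410: |R|=0.42724 <1
  x=-4.909: |R|=1.04323 >1
  x=-4.817: |R|=1.02711 >1
  x=-4.699: |R|=1.00592 >1
So |R|<1 on (-4.6667, 0).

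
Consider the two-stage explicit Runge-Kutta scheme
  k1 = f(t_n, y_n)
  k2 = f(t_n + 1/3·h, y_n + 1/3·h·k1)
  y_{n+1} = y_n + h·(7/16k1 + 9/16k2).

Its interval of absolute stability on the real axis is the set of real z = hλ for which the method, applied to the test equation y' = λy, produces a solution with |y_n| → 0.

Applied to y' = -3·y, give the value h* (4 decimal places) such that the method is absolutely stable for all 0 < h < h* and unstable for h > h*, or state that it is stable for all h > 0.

Test eqn y'=λy, z=hλ:
  k1=λy_n ⇒ h·k1=z·y_n;  k2=λ(1+1/3z)y_n ⇒ h·k2=z(1+1/3z)y_n
  y_{n+1}/y_n = 1 + 7/16z + 9/16z(1+1/3z) = 1 + z + 3/16z²
  Hence R(z) = 1 + z + 3/16z².

Boundary: |R(x)|=1, x<0.
x=-0.37: |R|=0.6557
R=1: x+3/16x²=0 ⇒ x=−16/3=-5.3333; min R=1−1/(4·3/16)=-0.3333>−1
Confirm numerically:
  x=-5.250: |R|=0.91797 <1
  x=-5.191: |R|=0.86147 <1
  x=-4.750: |R|=0.48047 <1
  x=-5.554: |R|=1.22980 >1
  x=-5.474: |R|=1.14438 >1
  x=-5.465: |R|=1.13492 >1
Interval (-5.3333, 0).

(-5.3333,0); λ=-3 ⇒ h* = (16/3)/3 = 1.7778.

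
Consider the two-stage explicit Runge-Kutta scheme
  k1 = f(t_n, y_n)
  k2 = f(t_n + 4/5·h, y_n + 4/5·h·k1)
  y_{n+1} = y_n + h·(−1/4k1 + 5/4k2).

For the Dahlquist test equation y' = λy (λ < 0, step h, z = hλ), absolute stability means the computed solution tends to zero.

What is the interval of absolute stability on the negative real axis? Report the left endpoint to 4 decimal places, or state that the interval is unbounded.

(-1.0000, 0).

With y'=λy (z=hλ):
  k1=λy_n ⇒ h·k1=z·y_n;  k2=λ(1+4/5z)y_n ⇒ h·k2=z(1+4/5z)y_n
  y_{n+1}/y_n = 1 − 1/4z + 5/4z(1+4/5z) = 1 + z + z²
  ⇒ R(z) = 1 + z + z².

Solve |R(x)|<1 on ℝ⁻.
x=-0.9: |R|=0.9100
R=1: x+1x²=0 ⇒ x=−1=-1.0000; min R=1−1/(4·1)=0.7500>−1
Confirm numerically:
  x=-0.974: |R|=0.97468 <1
  x=-0.854: |R|=0.87532 <1
  x=-0.438: |R|=0.75384 <1
  x=-1.586: |R|=1.92940 >1
  x=-1.446: |R|=1.64492 >1
Interval (-1.0000, 0).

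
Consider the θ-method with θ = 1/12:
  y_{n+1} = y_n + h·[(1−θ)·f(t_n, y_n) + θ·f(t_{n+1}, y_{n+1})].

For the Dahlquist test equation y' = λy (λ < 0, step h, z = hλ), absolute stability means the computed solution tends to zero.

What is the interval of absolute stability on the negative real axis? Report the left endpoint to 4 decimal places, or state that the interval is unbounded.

z∈(-2.4000,0).

On y'=λy, z=hλ:
  y_{n+1} = y_n + z·[11/12·y_n + 1/12·y_{n+1}] ⇒ (1 − 1/12z)y_{n+1} = (1 + 11/12z)y_n
  Hence R(z) = (1 + 11/12z)/(1 − 1/12z).

Solve |R(x)|<1 on ℝ⁻.
x=-0.32: |R|=0.6883
R=−1: 1+11/12x = −1+1/12x ⇒ -5/6x=2 ⇒ x=2/(-5/6)=-2.4000
Confirm numerically:
  x=-2.315: |R|=0.94062 <1
  x=-1.490: |R|=0.32543 <1
  x=-1.368: |R|=0.22801 <1
  x=-2.996: |R|=1.39744 >1
  x=-2.786: |R|=1.26106 >1
So |R|<1 on (-2.4000, 0).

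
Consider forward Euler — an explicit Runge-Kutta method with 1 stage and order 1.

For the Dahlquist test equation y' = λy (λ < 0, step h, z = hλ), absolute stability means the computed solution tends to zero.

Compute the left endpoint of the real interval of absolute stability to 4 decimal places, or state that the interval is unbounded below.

left endpoint -2.0000.

Set f=λy, z=hλ:
  order 1, 1-stage ⇒ R(z)=1+z
  (e.g. R(-1.7)=-0.70000, |R|=0.70000)

Need |R(x)|<1, x<0.
x=-1.7: |R|=0.7000
|R(-1.44)|=0.4400 |R(-0.67)|=0.3300 |R(-0.63)|=0.3700
Bisect:
  x_lo=-2.6053 |R|=1.6053  x_hi=-0.2063 |R|=0.7937
  mid=-1.40578 |R|=0.40578 →hi
  mid=-2.00554 |R|=1.00554 →lo
  mid=-1.70566 |R|=0.70566 →hi
  mid=-1.85560 |R|=0.85560 →hi
  mid=-1.93057 |R|=0.93057 →hi
  mid=-1.96805 |R|=0.96805 →hi
  mid=-1.98680 |R|=0.98680 →hi
  mid=-1.99617 |R|=0.99617 →hi
  mid=-2.00085 |R|=1.00085 →lo
  ...
  [-2.00012,-1.99998] ⇒ x*=-2.0000
Interval (-2.0000, 0).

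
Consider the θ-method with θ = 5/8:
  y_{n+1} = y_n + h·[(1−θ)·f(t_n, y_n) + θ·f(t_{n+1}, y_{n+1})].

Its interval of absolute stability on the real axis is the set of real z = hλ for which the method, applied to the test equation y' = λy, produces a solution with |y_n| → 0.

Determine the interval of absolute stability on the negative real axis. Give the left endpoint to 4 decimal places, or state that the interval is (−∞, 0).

unbounded; (−∞, 0).

On y'=λy, z=hλ:
  y_{n+1} = y_n + z·[3/8·y_n + 5/8·y_{n+1}] ⇒ (1 − 5/8z)y_{n+1} = (1 + 3/8z)y_n
  R(z) = (1 + 3/8z)/(1 − 5/8z).

Solve |R(x)|<1 on ℝ⁻.
x=-0.3: |R|=0.7474
x=-2: |R|=0.1111
x=-10: |R|=0.3793
x=-100: |R|=0.5748
θ=5/8≥1/2 ⇒ |1+3/8x|<|1−5/8x| ∀x<0 ⇒ unbounded interval.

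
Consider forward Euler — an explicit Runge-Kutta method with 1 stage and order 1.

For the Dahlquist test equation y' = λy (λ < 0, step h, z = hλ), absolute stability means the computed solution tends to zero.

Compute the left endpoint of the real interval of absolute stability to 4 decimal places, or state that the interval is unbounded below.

left endpoint -2.0000.

With y'=λy (z=hλ):
  order 1, 1-stage ⇒ R(z)=1+z
  (e.g. R(-1.03)=-0.03000, |R|=0.03000)

Need |R(x)|<1, x<0.
x=-1.03: |R|=0.0300
|R(-1.76)|=0.7600 |R(-1.68)|=0.6800 |R(-0.87)|=0.1300
Bisect:
  x_lo=-2.7314 |R|=1.7314  x_hi=-0.3175 |R|=0.6825
  mid=-1.52449 |R|=0.52449 →hi
  mid=-2.12796 |R|=1.12796 →lo
  mid=-1.82623 |R|=0.82623 →hi
  mid=-1.97710 |R|=0.97710 →hi
  mid=-2.05253 |R|=1.05253 →lo
  mid=-2.01481 |R|=1.01481 →lo
  mid=-1.99595 |R|=0.99595 →hi
  ...
  [-2.00008,-1.99993] ⇒ x*=-2.0000
Interval (-2.0000, 0).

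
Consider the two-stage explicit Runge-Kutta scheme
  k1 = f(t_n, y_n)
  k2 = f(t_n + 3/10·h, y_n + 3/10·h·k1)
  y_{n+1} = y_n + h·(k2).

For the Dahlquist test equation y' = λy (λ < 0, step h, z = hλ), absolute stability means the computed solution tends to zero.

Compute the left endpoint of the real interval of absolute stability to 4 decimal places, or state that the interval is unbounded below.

z* = -3.3333.

Test eqn y'=λy, z=hλ:
  k1=λy_n ⇒ h·k1=z·y_n;  k2=λ(1+3/10z)y_n ⇒ h·k2=z(1+3/10z)y_n
  y_{n+1}/y_n = 1 + z(1+3/10z) = 1 + z + 3/10z²
  Hence R(z) = 1 + z + 3/10z².

Find x<0 with |R(x)|<1.
x=-1.29: |R|=0.2092
R=1: x+3/10x²=0 ⇒ x=−10/3=-3.3333; min R=1−1/(4·3/10)=0.1667>−1
Confirm numerically:
  x=-2.558: |R|=0.40501 <1
  x=-1.990: |R|=0.19803 <1
  x=-1.403: |R|=0.18752 <1
  x=-3.866: |R|=1.61779 >1
  x=-3.847: |R|=1.59282 >1
Stable set (-3.3333, 0).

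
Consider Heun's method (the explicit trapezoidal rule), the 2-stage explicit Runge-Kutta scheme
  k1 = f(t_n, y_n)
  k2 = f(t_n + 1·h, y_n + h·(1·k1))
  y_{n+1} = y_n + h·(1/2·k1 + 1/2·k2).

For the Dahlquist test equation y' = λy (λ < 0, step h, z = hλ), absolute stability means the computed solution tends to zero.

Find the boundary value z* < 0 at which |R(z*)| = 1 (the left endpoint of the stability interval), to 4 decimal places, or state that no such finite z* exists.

z* = -2.0000.

With y'=λy (z=hλ):
  order 2, 2-stage ⇒ R(z)=1+z+z^2/2
  (e.g. R(-0.85)=0.51125, |R|=0.51125)

Find x<0 with |R(x)|<1.
x=-0.85: |R|=0.5112
|R(-1.94)|=0.9418 |R(-1.43)|=0.5924 |R(-0.51)|=0.6200
Bisect:
  x_lo=-2.3519 |R|=1.4138  x_hi=-0.3430 |R|=0.7158
  mid=-1.34745 |R|=0.56036 →hi
  mid=-1.84967 |R|=0.86097 →hi
  mid=-2.10078 |R|=1.10586 →lo
  mid=-1.97523 |R|=0.97553 →hi
  mid=-2.03800 |R|=1.03873 →lo
  mid=-2.00661 |R|=1.00664 →lo
  mid=-1.99092 |R|=0.99096 →hi
  ...
  [-2.00012,-1.99999] ⇒ x*=-2.0000
Stable set (-2.0000, 0).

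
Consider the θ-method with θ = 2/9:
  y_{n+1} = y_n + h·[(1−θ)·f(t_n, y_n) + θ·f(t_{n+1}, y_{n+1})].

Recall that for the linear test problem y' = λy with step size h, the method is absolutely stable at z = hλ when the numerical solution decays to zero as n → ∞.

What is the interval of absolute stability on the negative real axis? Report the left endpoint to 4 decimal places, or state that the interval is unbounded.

Test eqn y'=λy, z=hλ:
  y_{n+1} = y_n + z·[7/9·y_n + 2/9·y_{n+1}] ⇒ (1 − 2/9z)y_{n+1} = (1 + 7/9z)y_n
  Hence R(z) = (1 + 7/9z)/(1 − 2/9z).

Need |R(x)|<1, x<0.
x=-0.56: |R|=0.5020
R=−1: 1+7/9x = −1+2/9x ⇒ -5/9x=2 ⇒ x=2/(-5/9)=-3.6000
Confirm numerically:
  x=-3.310: |R|=0.90717 <1
  x=-1.852: |R|=0.31203 <1
  x=-1.770: |R|=0.27033 <1
  x=-4.109: |R|=1.14781 >1
  x=-3.726: |R|=1.03829 >1
Stable set (-3.6000, 0).

(-3.6000, 0).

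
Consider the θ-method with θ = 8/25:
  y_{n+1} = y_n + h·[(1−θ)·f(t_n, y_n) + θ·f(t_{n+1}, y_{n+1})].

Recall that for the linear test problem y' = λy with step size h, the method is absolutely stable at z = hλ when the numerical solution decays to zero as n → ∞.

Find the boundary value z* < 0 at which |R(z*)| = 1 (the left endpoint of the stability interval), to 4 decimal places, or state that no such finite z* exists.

With y'=λy (z=hλ):
  y_{n+1} = y_n + z·[17/25·y_n + 8/25·y_{n+1}] ⇒ (1 − 8/25z)y_{n+1} = (1 + 17/25z)y_n
  so R(z) = (1 + 17/25z)/(1 − 8/25z).

Solve |R(x)|<1 on ℝ⁻.
x=-0.94: |R|=0.2774
R=−1: 1+17/25x = −1+8/25x ⇒ -9/25x=2 ⇒ x=2/(-9/25)=-5.5556
Confirm numerically:
  x=-3.707: |R|=0.69561 <1
  x=-3.109: |R|=0.55849 <1
  x=-2.934: |R|=0.51324 <1
  x=-2.227: |R|=0.30033 <1
  x=-5.827: |R|=1.03411 >1
  x=-5.705: |R|=1.01904 >1
So |R|<1 on (-5.5556, 0).

z* = -5.5556.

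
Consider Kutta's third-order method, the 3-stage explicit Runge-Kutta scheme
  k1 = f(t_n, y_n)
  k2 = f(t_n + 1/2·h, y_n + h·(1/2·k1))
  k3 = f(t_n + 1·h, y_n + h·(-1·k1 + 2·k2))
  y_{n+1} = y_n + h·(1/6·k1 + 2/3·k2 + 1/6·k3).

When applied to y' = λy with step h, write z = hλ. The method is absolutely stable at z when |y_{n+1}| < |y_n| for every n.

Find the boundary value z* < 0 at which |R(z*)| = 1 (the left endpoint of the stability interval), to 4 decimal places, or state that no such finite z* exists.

z* = -2.5127.

With y'=λy (z=hλ):
  order 3, 3-stage ⇒ R(z)=1+z+z^2/2+z^3/6
  (e.g. R(-1.04)=0.31332, |R|=0.31332)

Need |R(x)|<1, x<0.
x=-1.04: |R|=0.3133
|R(-2.73)|=1.3946 |R(-2.6)|=1.1493 |R(-1.88)|=0.2202
Bisect:
  x_lo=-3.0539 |R|=2.1377  x_hi=-0.2478 |R|=0.7803
  mid=-1.65086 |R|=0.03805 →hi
  mid=-2.35237 |R|=0.75508 →hi
  mid=-2.70313 |R|=1.34160 →lo
  mid=-2.52775 |R|=1.02485 →lo
  mid=-2.44006 |R|=0.88443 →hi
  mid=-2.48391 |R|=0.95321 →hi
  mid=-2.50583 |R|=0.98867 →hi
  mid=-2.51679 |R|=1.00667 →lo
  ...
  [-2.51285,-2.51268] ⇒ x*=-2.5127
Interval (-2.5127, 0).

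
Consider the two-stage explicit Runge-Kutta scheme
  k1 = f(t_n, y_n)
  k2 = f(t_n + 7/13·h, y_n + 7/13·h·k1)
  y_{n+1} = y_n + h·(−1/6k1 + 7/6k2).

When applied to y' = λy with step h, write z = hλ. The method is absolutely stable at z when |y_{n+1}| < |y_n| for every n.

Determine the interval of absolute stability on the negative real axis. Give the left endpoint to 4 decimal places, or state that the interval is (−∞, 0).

Set f=λy, z=hλ:
  k1=λy_n ⇒ h·k1=z·y_n;  k2=λ(1+7/13z)y_n ⇒ h·k2=z(1+7/13z)y_n
  y_{n+1}/y_n = 1 − 1/6z + 7/6z(1+7/13z) = 1 + z + 49/78z²
  Hence R(z) = 1 + z + 49/78z².

Need |R(x)|<1, x<0.
x=-0.78: |R|=0.6022
R=1: x+49/78x²=0 ⇒ x=−78/49=-1.5918; min R=1−1/(4·49/78)=0.6020>−1
Confirm numerically:
  x=-1.365: |R|=0.80549 <1
  x=-1.208: |R|=0.70872 <1
  x=-0.692: |R|=0.60882 <1
  x=-2.183: |R|=1.81070 >1
  x=-2.000: |R|=1.51282 >1
  x=-1.993: |R|=1.50226 >1
Stable set (-1.5918, 0).

z∈(-1.5918,0).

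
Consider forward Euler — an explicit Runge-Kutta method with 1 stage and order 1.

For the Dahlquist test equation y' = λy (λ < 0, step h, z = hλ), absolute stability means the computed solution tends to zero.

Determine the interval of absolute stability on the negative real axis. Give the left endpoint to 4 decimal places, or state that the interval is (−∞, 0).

Set f=λy, z=hλ:
  order 1, 1-stage ⇒ R(z)=1+z
  (e.g. R(-1.79)=-0.79000, |R|=0.79000)

Find x<0 with |R(x)|<1.
x=-1.79: |R|=0.7900
|R(-2.24)|=1.2400 |R(-2.08)|=1.0800 |R(-0.73)|=0.2700
Bisect:
  x_lo=-2.6504 |R|=1.6504  x_hi=-0.3776 |R|=0.6224
  mid=-1.51400 |R|=0.51400 →hi
  mid=-2.08218 |R|=1.08218 →lo
  mid=-1.79809 |R|=0.79809 →hi
  mid=-1.94014 |R|=0.94014 →hi
  mid=-2.01116 |R|=1.01116 →lo
  mid=-1.97565 |R|=0.97565 →hi
  mid=-1.99340 |R|=0.99340 →hi
  ...
  [-2.00006,-1.99992] ⇒ x*=-2.0000
So |R|<1 on (-2.0000, 0).

z∈(-2.0000,0).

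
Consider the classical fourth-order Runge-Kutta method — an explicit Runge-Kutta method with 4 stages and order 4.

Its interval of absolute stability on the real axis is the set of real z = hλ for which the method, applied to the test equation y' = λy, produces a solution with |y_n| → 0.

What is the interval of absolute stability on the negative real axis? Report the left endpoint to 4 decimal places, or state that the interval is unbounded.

(-2.7853, 0).

Set f=λy, z=hλ:
  order 4, 4-stage ⇒ R(z)=1+z+z^2/2+z^3/6+z^4/24
  (e.g. R(-1.19)=0.32075, |R|=0.32075)

Need |R(x)|<1, x<0.
x=-1.19: |R|=0.3207
|R(-3.12)|=1.6336 |R(-2.5)|=0.6484 |R(-1.31)|=0.2961
Bisect:
  x_lo=-3.2901 |R|=2.0687  x_hi=-0.2095 |R|=0.8110
  mid=-1.74979 |R|=0.27879 →hi
  mid=-2.51992 |R|=0.66827 →hi
  mid=-2.90499 |R|=1.19598 →lo
  mid=-2.71246 |R|=0.89562 →hi
  mid=-2.80872 |R|=1.03590 →lo
  mid=-2.76059 |R|=0.96339 →hi
  mid=-2.78466 |R|=0.99904 →hi
  mid=-2.79669 |R|=1.01732 →lo
  mid=-2.79067 |R|=1.00814 →lo
  mid=-2.78766 |R|=1.00358 →lo
  ...
  [-2.78541,-2.78522] ⇒ x*=-2.7853
Stable set (-2.7853, 0).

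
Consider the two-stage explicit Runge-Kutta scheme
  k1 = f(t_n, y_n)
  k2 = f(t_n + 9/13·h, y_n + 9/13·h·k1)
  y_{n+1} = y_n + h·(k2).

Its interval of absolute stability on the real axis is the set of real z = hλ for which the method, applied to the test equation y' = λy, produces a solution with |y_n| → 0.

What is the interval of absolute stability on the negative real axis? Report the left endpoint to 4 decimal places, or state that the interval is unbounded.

Test eqn y'=λy, z=hλ:
  k1=λy_n ⇒ h·k1=z·y_n;  k2=λ(1+9/13z)y_n ⇒ h·k2=z(1+9/13z)y_n
  y_{n+1}/y_n = 1 + z(1+9/13z) = 1 + z + 9/13z²
  ⇒ R(z) = 1 + z + 9/13z².

Need |R(x)|<1, x<0.
x=-0.37: |R|=0.7248
R=1: x+9/13x²=0 ⇒ x=−13/9=-1.4444; min R=1−1/(4·9/13)=0.6389>−1
Confirm numerically:
  x=-1.159: |R|=0.77096 <1
  x=-0.942: |R|=0.67233 <1
  x=-0.765: |R|=0.64016 <1
  x=-1.966: |R|=1.70988 >1
  x=-1.912: |R|=1.61890 >1
So |R|<1 on (-1.4444, 0).

z∈(-1.4444,0).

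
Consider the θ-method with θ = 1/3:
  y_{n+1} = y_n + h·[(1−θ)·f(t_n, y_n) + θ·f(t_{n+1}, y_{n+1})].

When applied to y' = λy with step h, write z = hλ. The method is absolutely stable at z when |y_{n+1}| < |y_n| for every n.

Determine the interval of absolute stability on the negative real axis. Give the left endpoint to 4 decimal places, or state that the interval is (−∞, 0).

With y'=λy (z=hλ):
  y_{n+1} = y_n + z·[2/3·y_n + 1/3·y_{n+1}] ⇒ (1 − 1/3z)y_{n+1} = (1 + 2/3z)y_n
  ⇒ R(z) = (1 + 2/3z)/(1 − 1/3z).

Find x<0 with |R(x)|<1.
x=-0.5: |R|=0.5714
R=−1: 1+2/3x = −1+1/3x ⇒ -1/3x=2 ⇒ x=2/(-1/3)=-6.0000
Confirm numerically:
  x=-4.855: |R|=0.85423 <1
  x=-3.914: |R|=0.69829 <1
  x=-3.667: |R|=0.65007 <1
  x=-6.118: |R|=1.01294 >1
  x=-6.088: |R|=1.00968 >1
Stable set (-6.0000, 0).

(-6.0000, 0).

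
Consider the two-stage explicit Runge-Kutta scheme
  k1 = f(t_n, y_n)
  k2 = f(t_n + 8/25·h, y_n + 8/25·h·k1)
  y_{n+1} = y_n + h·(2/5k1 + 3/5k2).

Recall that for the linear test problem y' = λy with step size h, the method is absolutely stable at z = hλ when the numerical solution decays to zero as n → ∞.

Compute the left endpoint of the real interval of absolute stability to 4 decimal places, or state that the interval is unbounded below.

With y'=λy (z=hλ):
  k1=λy_n ⇒ h·k1=z·y_n;  k2=λ(1+8/25z)y_n ⇒ h·k2=z(1+8/25z)y_n
  y_{n+1}/y_n = 1 + 2/5z + 3/5z(1+8/25z) = 1 + z + 24/125z²
  R(z) = 1 + z + 24/125z².

Boundary: |R(x)|=1, x<0.
x=-0.36: |R|=0.6649
R=1: x+24/125x²=0 ⇒ x=−125/24=-5.2083; min R=1−1/(4·24/125)=-0.3021>−1
Confirm numerically:
  x=-2.786: |R|=0.29574 <1
  x=-2.638: |R|=0.30186 <1
  x=-2.471: |R|=0.29868 <1
  x=-5.779: |R|=1.63319 >1
  x=-5.500: |R|=1.30800 >1
  x=-5.498: |R|=1.30578 >1
Interval (-5.2083, 0).

z* = -5.2083.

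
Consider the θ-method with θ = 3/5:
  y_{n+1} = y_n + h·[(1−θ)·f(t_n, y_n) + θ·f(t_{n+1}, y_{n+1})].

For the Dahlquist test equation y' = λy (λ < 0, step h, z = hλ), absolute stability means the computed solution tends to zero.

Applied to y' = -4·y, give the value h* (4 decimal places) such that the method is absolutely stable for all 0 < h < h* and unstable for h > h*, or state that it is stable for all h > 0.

On y'=λy, z=hλ:
  y_{n+1} = y_n + z·[2/5·y_n + 3/5·y_{n+1}] ⇒ (1 − 3/5z)y_{n+1} = (1 + 2/5z)y_n
  ⇒ R(z) = (1 + 2/5z)/(1 − 3/5z).

Boundary: |R(x)|=1, x<0.
x=-1.51: |R|=0.2078
x=-2: |R|=0.0909
x=-10: |R|=0.4286
x=-100: |R|=0.6393
θ=3/5≥1/2 ⇒ |1+2/5x|<|1−3/5x| ∀x<0 ⇒ interval (−∞,0).

unbounded; (−∞, 0). Any h>0 works for λ=-4.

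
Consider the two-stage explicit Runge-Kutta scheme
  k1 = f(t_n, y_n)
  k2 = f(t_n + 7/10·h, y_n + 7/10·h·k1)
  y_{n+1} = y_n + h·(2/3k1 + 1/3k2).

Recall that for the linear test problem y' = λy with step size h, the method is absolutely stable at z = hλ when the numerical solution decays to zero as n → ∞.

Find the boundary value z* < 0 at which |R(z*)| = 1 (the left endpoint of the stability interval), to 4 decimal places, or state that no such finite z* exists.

z* = -4.2857.

Set f=λy, z=hλ:
  k1=λy_n ⇒ h·k1=z·y_n;  k2=λ(1+7/10z)y_n ⇒ h·k2=z(1+7/10z)y_n
  y_{n+1}/y_n = 1 + 2/3z + 1/3z(1+7/10z) = 1 + z + 7/30z²
  R(z) = 1 + z + 7/30z².

Boundary: |R(x)|=1, x<0.
x=-1.41: |R|=0.0539
R=1: x+7/30x²=0 ⇒ x=−30/7=-4.2857; min R=1−1/(4·7/30)=-0.0714>−1
Confirm numerically:
  x=-4.157: |R|=0.87515 <1
  x=-4.121: |R|=0.84162 <1
  x=-3.395: |R|=0.29441 <1
  x=-1.761: |R|=0.03741 <1
  x=-4.807: |R|=1.58469 >1
  x=-4.498: |R|=1.22280 >1
Interval (-4.2857, 0).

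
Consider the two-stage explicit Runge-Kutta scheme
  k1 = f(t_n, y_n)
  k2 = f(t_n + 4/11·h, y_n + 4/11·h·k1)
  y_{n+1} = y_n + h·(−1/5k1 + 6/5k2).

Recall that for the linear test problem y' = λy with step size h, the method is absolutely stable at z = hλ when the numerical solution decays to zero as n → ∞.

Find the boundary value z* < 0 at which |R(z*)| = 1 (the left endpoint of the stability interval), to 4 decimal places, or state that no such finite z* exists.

z* = -2.2917.

Test eqn y'=λy, z=hλ:
  k1=λy_n ⇒ h·k1=z·y_n;  k2=λ(1+4/11z)y_n ⇒ h·k2=z(1+4/11z)y_n
  y_{n+1}/y_n = 1 − 1/5z + 6/5z(1+4/11z) = 1 + z + 24/55z²
  R(z) = 1 + z + 24/55z².

Solve |R(x)|<1 on ℝ⁻.
x=-0.85: |R|=0.4653
R=1: x+24/55x²=0 ⇒ x=−55/24=-2.2917; min R=1−1/(4·24/55)=0.4271>−1
Confirm numerically:
  x=-1.835: |R|=0.63433 <1
  x=-1.809: |R|=0.61899 <1
  x=-1.641: |R|=0.53408 <1
  x=-1.405: |R|=0.45639 <1
  x=-2.606: |R|=1.35745 >1
  x=-2.408: |R|=1.12224 >1
  x=-2.365: |R|=1.07568 >1
Stable set (-2.2917, 0).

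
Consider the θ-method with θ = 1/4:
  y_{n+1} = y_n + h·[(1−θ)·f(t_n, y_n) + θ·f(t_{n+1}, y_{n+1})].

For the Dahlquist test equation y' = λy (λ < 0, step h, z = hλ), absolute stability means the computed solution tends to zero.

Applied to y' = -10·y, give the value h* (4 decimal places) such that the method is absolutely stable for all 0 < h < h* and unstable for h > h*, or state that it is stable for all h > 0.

Set f=λy, z=hλ:
  y_{n+1} = y_n + z·[3/4·y_n + 1/4·y_{n+1}] ⇒ (1 − 1/4z)y_{n+1} = (1 + 3/4z)y_n
  Hence R(z) = (1 + 3/4z)/(1 − 1/4z).

Solve |R(x)|<1 on ℝ⁻.
x=-0.7: |R|=0.4043
R=−1: 1+3/4x = −1+1/4x ⇒ -1/2x=2 ⇒ x=2/(-1/2)=-4.0000
Confirm numerically:
  x=-3.380: |R|=0.83198 <1
  x=-2.174: |R|=0.40849 <1
  x=-1.950: |R|=0.31092 <1
  x=-1.837: |R|=0.25887 <1
  x=-4.350: |R|=1.08383 >1
  x=-4.144: |R|=1.03536 >1
Interval (-4.0000, 0).

(-4.0000,0); λ=-10 ⇒ h* = (4)/10 = 0.4000.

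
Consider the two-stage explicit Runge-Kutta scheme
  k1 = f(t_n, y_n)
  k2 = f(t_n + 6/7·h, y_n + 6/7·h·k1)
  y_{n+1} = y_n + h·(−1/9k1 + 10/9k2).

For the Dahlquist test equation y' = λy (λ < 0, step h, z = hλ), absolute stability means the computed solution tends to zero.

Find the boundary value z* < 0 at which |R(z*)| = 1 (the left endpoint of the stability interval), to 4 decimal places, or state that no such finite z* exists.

z* = -1.0500.

Set f=λy, z=hλ:
  k1=λy_n ⇒ h·k1=z·y_n;  k2=λ(1+6/7z)y_n ⇒ h·k2=z(1+6/7z)y_n
  y_{n+1}/y_n = 1 − 1/9z + 10/9z(1+6/7z) = 1 + z + 20/21z²
  R(z) = 1 + z + 20/21z².

Solve |R(x)|<1 on ℝ⁻.
x=-0.78: |R|=0.7994
R=1: x+20/21x²=0 ⇒ x=−21/20=-1.0500; min R=1−1/(4·20/21)=0.7375>−1
Confirm numerically:
  x=-0.839: |R|=0.83140 <1
  x=-0.755: |R|=0.78788 <1
  x=-0.634: |R|=0.74882 <1
  x=-1.456: |R|=1.56299 >1
  x=-1.363: |R|=1.40630 >1
Interval (-1.0500, 0).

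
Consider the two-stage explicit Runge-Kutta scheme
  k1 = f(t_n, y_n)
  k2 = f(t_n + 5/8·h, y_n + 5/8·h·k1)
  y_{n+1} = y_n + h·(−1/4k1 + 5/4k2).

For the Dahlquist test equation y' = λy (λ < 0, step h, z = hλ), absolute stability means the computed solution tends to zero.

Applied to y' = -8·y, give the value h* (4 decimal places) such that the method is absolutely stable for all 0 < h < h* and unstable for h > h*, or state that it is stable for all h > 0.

(-1.2800,0); λ=-8 ⇒ h* = (32/25)/8 = 0.1600.

Set f=λy, z=hλ:
  k1=λy_n ⇒ h·k1=z·y_n;  k2=λ(1+5/8z)y_n ⇒ h·k2=z(1+5/8z)y_n
  y_{n+1}/y_n = 1 − 1/4z + 5/4z(1+5/8z) = 1 + z + 25/32z²
  so R(z) = 1 + z + 25/32z².

Boundary: |R(x)|=1, x<0.
x=-0.41: |R|=0.7213
R=1: x+25/32x²=0 ⇒ x=−32/25=-1.2800; min R=1−1/(4·25/32)=0.6800>−1
Confirm numerically:
  x=-0.878: |R|=0.72425 <1
  x=-0.680: |R|=0.68125 <1
  x=-0.643: |R|=0.68001 <1
  x=-1.797: |R|=1.72582 >1
  x=-1.485: |R|=1.23783 >1
Interval (-1.2800, 0).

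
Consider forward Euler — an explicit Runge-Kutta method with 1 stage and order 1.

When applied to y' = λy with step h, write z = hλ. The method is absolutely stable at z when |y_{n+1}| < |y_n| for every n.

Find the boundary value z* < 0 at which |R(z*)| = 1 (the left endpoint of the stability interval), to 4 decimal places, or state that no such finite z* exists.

Set f=λy, z=hλ:
  order 1, 1-stage ⇒ R(z)=1+z
  (e.g. R(-1.5)=-0.50000, |R|=0.50000)

Boundary: |R(x)|=1, x<0.
x=-1.5: |R|=0.5000
|R(-1.66)|=0.6600 |R(-0.95)|=0.0500 |R(-0.54)|=0.4600
Bisect:
  x_lo=-2.6645 |R|=1.6645  x_hi=-0.0836 |R|=0.9164
  mid=-1.37406 |R|=0.37406 →hi
  mid=-2.01927 |R|=1.01927 →lo
  mid=-1.69667 |R|=0.69667 →hi
  mid=-1.85797 |R|=0.85797 →hi
  mid=-1.93862 |R|=0.93862 →hi
  mid=-1.97895 |R|=0.97895 →hi
  mid=-1.99911 |R|=0.99911 →hi
  mid=-2.00919 |R|=1.00919 →lo
  mid=-2.00415 |R|=1.00415 →lo
  mid=-2.00163 |R|=1.00163 →lo
  ...
  [-2.00006,-1.99990] ⇒ x*=-2.0000
Stable set (-2.0000, 0).

left endpoint -2.0000.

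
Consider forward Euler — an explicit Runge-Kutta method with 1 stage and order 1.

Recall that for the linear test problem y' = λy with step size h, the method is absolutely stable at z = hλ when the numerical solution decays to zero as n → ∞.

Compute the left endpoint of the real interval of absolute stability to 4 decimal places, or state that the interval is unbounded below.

Set f=λy, z=hλ:
  order 1, 1-stage ⇒ R(z)=1+z
  (e.g. R(-0.47)=0.53000, |R|=0.53000)

Need |R(x)|<1, x<0.
x=-0.47: |R|=0.5300
|R(-1.66)|=0.6600 |R(-1.48)|=0.4800 |R(-1.4)|=0.4000
Bisect:
  x_lo=-2.3823 |R|=1.3823  x_hi=-0.2674 |R|=0.7326
  mid=-1.32484 |R|=0.32484 →hi
  mid=-1.85357 |R|=0.85357 →hi
  mid=-2.11794 |R|=1.11794 →lo
  mid=-1.98576 |R|=0.98576 →hi
  mid=-2.05185 |R|=1.05185 →lo
  mid=-2.01880 |R|=1.01880 →lo
  mid=-2.00228 |R|=1.00228 →lo
  mid=-1.99402 |R|=0.99402 →hi
  ...
  [-2.00008,-1.99996] ⇒ x*=-2.0000
So |R|<1 on (-2.0000, 0).

left endpoint -2.0000.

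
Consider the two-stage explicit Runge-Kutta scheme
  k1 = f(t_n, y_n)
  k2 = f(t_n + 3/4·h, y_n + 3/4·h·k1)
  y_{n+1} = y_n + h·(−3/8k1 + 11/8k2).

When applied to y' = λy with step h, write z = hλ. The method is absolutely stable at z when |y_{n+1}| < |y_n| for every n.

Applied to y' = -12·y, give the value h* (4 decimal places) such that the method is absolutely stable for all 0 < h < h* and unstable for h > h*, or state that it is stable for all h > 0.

(-0.9697,0); λ=-12 ⇒ h* = (32/33)/12 = 0.0808.

With y'=λy (z=hλ):
  k1=λy_n ⇒ h·k1=z·y_n;  k2=λ(1+3/4z)y_n ⇒ h·k2=z(1+3/4z)y_n
  y_{n+1}/y_n = 1 − 3/8z + 11/8z(1+3/4z) = 1 + z + 33/32z²
  R(z) = 1 + z + 33/32z².

Boundary: |R(x)|=1, x<0.
x=-0.38: |R|=0.7689
R=1: x+33/32x²=0 ⇒ x=−32/33=-0.9697; min R=1−1/(4·33/32)=0.7576>−1
Confirm numerically:
  x=-0.889: |R|=0.92602 <1
  x=-0.561: |R|=0.76356 <1
  x=-0.539: |R|=0.76060 <1
  x=-0.528: |R|=0.75950 <1
  x=-1.509: |R|=1.83924 >1
  x=-1.218: |R|=1.31188 >1
  x=-1.180: |R|=1.25591 >1
Interval (-0.9697, 0).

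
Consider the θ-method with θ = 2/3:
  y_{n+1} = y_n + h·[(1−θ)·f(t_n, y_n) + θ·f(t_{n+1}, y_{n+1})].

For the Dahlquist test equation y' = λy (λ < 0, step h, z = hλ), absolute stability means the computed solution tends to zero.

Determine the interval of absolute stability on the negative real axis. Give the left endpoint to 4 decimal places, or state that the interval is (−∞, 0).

(−∞, 0) — no finite endpoint.

Test eqn y'=λy, z=hλ:
  y_{n+1} = y_n + z·[1/3·y_n + 2/3·y_{n+1}] ⇒ (1 − 2/3z)y_{n+1} = (1 + 1/3z)y_n
  R(z) = (1 + 1/3z)/(1 − 2/3z).

Need |R(x)|<1, x<0.
x=-0.61: |R|=0.5664
x=-2: |R|=0.1429
x=-10: |R|=0.3043
x=-100: |R|=0.4778
θ=2/3≥1/2 ⇒ |1+1/3x|<|1−2/3x| ∀x<0 ⇒ interval (−∞,0).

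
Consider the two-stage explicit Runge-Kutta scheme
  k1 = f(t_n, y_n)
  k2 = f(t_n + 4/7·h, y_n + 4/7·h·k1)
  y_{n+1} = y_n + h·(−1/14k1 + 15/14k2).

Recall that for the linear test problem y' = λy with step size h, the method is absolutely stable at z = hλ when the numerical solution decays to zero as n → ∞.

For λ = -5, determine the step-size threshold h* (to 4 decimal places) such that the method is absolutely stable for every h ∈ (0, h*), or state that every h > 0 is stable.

Test eqn y'=λy, z=hλ:
  k1=λy_n ⇒ h·k1=z·y_n;  k2=λ(1+4/7z)y_n ⇒ h·k2=z(1+4/7z)y_n
  y_{n+1}/y_n = 1 − 1/14z + 15/14z(1+4/7z) = 1 + z + 30/49z²
  so R(z) = 1 + z + 30/49z².

Boundary: |R(x)|=1, x<0.
x=-0.48: |R|=0.6611
R=1: x+30/49x²=0 ⇒ x=−49/30=-1.6333; min R=1−1/(4·30/49)=0.5917>−1
Confirm numerically:
  x=-1.601: |R|=0.96831 <1
  x=-1.381: |R|=0.78665 <1
  x=-0.970: |R|=0.60606 <1
  x=-2.064: |R|=1.54422 >1
  x=-1.794: |R|=1.17647 >1
So |R|<1 on (-1.6333, 0).

(-1.6333,0); λ=-5 ⇒ h* = (49/30)/5 = 0.3267.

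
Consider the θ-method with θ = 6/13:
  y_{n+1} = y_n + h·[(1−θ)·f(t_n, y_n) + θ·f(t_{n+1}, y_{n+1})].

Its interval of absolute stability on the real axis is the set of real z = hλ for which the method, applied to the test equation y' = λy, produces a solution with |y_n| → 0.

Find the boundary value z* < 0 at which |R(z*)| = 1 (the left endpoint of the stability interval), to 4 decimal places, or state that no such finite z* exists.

Set f=λy, z=hλ:
  y_{n+1} = y_n + z·[7/13·y_n + 6/13·y_{n+1}] ⇒ (1 − 6/13z)y_{n+1} = (1 + 7/13z)y_n
  ⇒ R(z) = (1 + 7/13z)/(1 − 6/13z).

Find x<0 with |R(x)|<1.
x=-1.34: |R|=0.1721
R=−1: 1+7/13x = −1+6/13x ⇒ -1/13x=2 ⇒ x=2/(-1/13)=-26.0000
Confirm numerically:
  x=-20.102: |R|=0.95586 <1
  x=-19.213: |R|=0.94709 <1
  x=-17.686: |R|=0.93020 <1
  x=-26.555: |R|=1.00322 >1
  x=-26.228: |R|=1.00134 >1
Stable set (-26.0000, 0).

left endpoint -26.0000.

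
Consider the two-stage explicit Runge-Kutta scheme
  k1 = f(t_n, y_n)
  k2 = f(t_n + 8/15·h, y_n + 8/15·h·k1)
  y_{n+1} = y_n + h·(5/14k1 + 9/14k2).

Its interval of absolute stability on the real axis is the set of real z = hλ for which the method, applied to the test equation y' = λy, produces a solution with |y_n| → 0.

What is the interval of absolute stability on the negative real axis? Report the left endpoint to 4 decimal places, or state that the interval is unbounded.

z∈(-2.9167,0).

On y'=λy, z=hλ:
  k1=λy_n ⇒ h·k1=z·y_n;  k2=λ(1+8/15z)y_n ⇒ h·k2=z(1+8/15z)y_n
  y_{n+1}/y_n = 1 + 5/14z + 9/14z(1+8/15z) = 1 + z + 12/35z²
  R(z) = 1 + z + 12/35z².

Boundary: |R(x)|=1, x<0.
x=-0.99: |R|=0.3460
R=1: x+12/35x²=0 ⇒ x=−35/12=-2.9167; min R=1−1/(4·12/35)=0.2708>−1
Confirm numerically:
  x=-2.506: |R|=0.64716 <1
  x=-2.432: |R|=0.59587 <1
  x=-2.358: |R|=0.54834 <1
  x=-1.459: |R|=0.27083 <1
  x=-3.380: |R|=1.53694 >1
  x=-3.302: |R|=1.43624 >1
  x=-3.217: |R|=1.33126 >1
Stable set (-2.9167, 0).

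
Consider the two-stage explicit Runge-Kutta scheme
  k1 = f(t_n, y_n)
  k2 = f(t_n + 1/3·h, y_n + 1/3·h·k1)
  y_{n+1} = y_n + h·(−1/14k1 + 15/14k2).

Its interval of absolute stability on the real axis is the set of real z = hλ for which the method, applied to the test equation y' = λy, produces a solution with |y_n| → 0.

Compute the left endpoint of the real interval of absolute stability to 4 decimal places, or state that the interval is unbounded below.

left endpoint -2.8000.

On y'=λy, z=hλ:
  k1=λy_n ⇒ h·k1=z·y_n;  k2=λ(1+1/3z)y_n ⇒ h·k2=z(1+1/3z)y_n
  y_{n+1}/y_n = 1 − 1/14z + 15/14z(1+1/3z) = 1 + z + 5/14z²
  ⇒ R(z) = 1 + z + 5/14z².

Solve |R(x)|<1 on ℝ⁻.
x=-0.66: |R|=0.4956
R=1: x+5/14x²=0 ⇒ x=−14/5=-2.8000; min R=1−1/(4·5/14)=0.3000>−1
Confirm numerically:
  x=-2.503: |R|=0.73450 <1
  x=-2.445: |R|=0.69001 <1
  x=-1.503: |R|=0.30379 <1
  x=-1.209: |R|=0.31303 <1
  x=-3.369: |R|=1.68463 >1
  x=-2.999: |R|=1.21314 >1
  x=-2.863: |R|=1.06442 >1
So |R|<1 on (-2.8000, 0).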